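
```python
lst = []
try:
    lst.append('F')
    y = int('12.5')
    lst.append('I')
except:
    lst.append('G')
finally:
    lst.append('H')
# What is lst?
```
['F', 'G', 'H']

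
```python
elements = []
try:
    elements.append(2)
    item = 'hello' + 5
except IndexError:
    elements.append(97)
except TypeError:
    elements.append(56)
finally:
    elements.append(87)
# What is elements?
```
[2, 56, 87]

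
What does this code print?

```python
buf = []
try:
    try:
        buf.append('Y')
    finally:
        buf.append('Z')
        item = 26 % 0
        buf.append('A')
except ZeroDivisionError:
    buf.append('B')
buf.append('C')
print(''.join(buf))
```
YZBC

Exception in inner finally caught by outer except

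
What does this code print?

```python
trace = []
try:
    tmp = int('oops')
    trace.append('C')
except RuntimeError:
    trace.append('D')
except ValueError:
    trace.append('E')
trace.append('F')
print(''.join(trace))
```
EF

ValueError is caught by its specific handler, not RuntimeError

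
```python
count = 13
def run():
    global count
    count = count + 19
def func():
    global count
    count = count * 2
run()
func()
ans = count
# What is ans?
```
64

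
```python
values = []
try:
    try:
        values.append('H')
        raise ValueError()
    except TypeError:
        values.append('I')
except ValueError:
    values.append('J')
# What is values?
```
['H', 'J']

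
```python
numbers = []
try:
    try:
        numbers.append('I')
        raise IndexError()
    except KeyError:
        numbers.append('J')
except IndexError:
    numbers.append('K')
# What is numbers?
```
['I', 'K']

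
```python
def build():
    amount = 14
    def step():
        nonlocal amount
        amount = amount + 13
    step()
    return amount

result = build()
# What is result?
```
27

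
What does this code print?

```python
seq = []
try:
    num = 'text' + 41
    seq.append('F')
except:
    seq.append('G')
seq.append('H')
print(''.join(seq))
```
GH

Exception raised in try, caught by bare except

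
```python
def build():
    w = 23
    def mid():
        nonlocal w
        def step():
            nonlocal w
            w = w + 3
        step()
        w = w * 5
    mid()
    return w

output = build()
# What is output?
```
130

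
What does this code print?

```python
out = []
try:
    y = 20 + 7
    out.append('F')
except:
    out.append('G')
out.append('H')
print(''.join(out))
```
FH

No exception, try block completes normally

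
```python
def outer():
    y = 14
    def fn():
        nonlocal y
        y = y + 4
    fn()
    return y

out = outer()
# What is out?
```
18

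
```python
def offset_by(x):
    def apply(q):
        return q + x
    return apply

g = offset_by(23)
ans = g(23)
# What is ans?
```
46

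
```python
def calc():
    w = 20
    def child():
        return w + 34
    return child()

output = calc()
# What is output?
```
54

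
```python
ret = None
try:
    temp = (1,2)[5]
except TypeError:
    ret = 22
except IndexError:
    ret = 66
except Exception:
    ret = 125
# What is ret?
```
66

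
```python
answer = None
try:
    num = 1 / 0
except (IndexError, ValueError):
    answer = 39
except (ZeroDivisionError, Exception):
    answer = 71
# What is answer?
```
71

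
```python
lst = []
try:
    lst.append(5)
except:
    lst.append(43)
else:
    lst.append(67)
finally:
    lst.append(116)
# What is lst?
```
[5, 67, 116]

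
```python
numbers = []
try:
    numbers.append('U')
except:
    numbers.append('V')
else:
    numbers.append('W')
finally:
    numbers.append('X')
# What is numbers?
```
['U', 'W', 'X']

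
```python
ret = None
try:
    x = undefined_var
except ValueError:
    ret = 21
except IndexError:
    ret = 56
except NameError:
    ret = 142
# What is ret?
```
142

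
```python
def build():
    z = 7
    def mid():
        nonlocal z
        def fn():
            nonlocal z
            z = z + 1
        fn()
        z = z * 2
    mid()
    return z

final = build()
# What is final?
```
16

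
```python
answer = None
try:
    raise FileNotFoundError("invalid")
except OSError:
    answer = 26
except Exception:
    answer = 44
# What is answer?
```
26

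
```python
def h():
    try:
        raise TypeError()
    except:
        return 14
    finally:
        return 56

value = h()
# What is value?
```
56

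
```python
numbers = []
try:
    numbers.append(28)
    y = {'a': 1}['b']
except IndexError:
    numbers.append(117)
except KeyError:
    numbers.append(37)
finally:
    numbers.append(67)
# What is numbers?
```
[28, 37, 67]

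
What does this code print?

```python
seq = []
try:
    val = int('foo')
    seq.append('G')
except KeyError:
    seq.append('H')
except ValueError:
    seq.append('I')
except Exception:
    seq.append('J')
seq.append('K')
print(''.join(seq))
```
IK

ValueError matches before generic Exception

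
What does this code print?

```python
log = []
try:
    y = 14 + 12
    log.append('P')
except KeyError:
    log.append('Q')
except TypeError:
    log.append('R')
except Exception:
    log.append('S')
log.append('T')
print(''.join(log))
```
PT

No exception, try block completes normally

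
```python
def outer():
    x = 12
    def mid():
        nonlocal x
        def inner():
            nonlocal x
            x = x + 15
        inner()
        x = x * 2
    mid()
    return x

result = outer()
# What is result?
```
54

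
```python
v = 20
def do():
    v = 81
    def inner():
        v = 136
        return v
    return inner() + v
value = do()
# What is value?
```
217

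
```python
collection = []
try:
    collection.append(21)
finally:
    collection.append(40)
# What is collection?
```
[21, 40]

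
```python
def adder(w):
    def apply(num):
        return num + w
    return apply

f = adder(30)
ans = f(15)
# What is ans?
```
45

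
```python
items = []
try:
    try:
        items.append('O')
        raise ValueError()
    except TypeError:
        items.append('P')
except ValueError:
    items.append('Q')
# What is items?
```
['O', 'Q']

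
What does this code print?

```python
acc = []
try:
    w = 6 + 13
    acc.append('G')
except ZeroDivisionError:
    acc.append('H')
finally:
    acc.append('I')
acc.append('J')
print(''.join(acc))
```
GIJ

finally runs after normal execution too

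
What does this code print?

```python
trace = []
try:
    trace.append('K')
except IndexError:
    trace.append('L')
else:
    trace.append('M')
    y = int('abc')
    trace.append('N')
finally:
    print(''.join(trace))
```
KM

Try succeeds, else appends 'M', ValueError in else is uncaught, finally prints before exception propagates ('N' never appended)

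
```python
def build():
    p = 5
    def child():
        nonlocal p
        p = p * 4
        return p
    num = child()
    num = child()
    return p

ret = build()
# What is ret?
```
80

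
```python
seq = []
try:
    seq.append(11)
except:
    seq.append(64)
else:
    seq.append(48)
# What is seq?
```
[11, 48]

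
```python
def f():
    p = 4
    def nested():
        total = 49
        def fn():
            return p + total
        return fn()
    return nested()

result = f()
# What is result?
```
53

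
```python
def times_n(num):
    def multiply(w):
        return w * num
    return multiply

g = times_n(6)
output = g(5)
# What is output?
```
30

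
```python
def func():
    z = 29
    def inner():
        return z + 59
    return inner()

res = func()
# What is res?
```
88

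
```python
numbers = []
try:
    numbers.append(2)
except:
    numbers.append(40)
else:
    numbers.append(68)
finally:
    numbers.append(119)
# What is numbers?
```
[2, 68, 119]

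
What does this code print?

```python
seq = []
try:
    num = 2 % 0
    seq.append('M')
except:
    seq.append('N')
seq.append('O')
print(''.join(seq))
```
NO

Exception raised in try, caught by bare except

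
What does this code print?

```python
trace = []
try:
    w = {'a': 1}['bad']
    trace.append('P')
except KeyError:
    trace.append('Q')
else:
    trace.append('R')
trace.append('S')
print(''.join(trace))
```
QS

else block skipped when exception is caught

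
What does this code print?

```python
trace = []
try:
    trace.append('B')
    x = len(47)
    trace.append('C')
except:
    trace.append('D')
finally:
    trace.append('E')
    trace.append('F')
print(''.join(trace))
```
BDEF

Code before exception runs, then except, then all of finally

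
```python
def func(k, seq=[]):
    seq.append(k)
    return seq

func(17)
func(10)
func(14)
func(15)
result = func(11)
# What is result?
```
[17, 10, 14, 15, 11]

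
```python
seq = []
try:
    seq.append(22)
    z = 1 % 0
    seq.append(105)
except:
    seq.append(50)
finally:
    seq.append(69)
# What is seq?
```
[22, 50, 69]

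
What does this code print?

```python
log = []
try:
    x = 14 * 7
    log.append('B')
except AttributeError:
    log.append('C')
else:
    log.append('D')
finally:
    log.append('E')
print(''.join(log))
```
BDE

else runs before finally when no exception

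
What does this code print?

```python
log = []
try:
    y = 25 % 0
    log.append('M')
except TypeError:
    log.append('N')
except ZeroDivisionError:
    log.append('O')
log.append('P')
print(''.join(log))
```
OP

ZeroDivisionError is caught by its specific handler, not TypeError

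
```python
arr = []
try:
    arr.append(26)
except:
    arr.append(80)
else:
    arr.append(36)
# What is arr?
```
[26, 36]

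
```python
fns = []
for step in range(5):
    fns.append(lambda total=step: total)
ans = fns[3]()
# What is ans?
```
3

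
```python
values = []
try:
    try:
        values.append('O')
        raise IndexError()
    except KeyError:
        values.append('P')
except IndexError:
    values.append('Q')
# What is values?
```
['O', 'Q']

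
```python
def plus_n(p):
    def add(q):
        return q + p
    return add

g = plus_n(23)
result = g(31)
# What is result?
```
54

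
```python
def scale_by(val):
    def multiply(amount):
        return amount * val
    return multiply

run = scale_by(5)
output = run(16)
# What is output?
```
80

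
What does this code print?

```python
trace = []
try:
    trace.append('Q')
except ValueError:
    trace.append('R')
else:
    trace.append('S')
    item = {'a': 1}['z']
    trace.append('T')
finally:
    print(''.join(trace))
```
QS

Try succeeds, else appends 'S', KeyError in else is uncaught, finally prints before exception propagates ('T' never appended)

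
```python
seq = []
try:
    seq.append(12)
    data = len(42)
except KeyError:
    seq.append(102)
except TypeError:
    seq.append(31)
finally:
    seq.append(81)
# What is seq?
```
[12, 31, 81]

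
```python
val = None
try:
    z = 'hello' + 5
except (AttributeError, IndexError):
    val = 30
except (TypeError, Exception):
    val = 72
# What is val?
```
72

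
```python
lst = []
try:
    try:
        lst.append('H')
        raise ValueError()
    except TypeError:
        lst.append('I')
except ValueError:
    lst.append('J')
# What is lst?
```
['H', 'J']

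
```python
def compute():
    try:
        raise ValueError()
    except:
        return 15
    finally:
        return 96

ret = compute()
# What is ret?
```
96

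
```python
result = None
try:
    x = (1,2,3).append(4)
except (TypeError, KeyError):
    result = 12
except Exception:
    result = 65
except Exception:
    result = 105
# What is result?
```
65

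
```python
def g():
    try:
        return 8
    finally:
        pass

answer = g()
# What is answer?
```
8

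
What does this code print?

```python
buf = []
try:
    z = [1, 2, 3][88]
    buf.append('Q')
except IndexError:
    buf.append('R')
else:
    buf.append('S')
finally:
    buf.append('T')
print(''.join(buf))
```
RT

Exception: except runs, else skipped, finally runs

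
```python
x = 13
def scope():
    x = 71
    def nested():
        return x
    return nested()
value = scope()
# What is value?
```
71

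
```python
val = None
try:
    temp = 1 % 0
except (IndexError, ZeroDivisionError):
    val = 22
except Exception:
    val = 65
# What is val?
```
22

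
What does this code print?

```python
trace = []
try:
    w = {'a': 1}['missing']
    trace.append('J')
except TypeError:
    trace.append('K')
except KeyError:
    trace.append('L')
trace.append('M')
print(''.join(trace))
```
LM

KeyError is caught by its specific handler, not TypeError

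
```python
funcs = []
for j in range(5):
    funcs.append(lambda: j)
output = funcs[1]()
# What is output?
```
4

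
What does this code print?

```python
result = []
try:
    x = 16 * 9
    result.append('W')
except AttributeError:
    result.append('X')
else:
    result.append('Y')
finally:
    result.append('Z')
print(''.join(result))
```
WYZ

else runs before finally when no exception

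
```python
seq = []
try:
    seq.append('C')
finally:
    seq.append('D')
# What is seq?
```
['C', 'D']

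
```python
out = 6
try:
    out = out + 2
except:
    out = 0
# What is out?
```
8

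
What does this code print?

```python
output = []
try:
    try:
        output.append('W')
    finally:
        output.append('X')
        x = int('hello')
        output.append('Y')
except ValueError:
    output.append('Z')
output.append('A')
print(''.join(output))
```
WXZA

Exception in inner finally caught by outer except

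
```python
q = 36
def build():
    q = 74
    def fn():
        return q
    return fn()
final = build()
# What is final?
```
74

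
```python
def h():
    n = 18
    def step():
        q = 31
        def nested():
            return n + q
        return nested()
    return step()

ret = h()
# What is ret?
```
49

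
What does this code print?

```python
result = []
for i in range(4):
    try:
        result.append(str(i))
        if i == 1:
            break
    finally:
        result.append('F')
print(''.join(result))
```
0F1F

finally runs even when breaking out of loop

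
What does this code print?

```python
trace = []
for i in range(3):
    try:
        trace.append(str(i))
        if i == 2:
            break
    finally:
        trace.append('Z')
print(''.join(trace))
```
0Z1Z2Z

finally runs even when breaking out of loop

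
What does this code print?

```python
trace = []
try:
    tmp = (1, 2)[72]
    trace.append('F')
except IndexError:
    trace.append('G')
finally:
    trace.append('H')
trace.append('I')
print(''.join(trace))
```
GHI

finally always runs, even after exception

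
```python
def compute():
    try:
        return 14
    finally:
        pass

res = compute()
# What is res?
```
14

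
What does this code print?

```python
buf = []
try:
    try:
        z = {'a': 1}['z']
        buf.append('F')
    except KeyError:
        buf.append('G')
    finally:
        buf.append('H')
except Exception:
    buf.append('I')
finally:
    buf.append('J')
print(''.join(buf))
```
GHJ

Both finally blocks run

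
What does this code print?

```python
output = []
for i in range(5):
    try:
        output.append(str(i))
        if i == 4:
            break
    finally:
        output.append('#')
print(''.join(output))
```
0#1#2#3#4#

finally runs even when breaking out of loop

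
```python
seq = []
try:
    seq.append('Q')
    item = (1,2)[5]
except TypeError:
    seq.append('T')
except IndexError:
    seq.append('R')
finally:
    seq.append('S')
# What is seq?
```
['Q', 'R', 'S']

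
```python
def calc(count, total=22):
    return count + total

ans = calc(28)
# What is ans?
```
50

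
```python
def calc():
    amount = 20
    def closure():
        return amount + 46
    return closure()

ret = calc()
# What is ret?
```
66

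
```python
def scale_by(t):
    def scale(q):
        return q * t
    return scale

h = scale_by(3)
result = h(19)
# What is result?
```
57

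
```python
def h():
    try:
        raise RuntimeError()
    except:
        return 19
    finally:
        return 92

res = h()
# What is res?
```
92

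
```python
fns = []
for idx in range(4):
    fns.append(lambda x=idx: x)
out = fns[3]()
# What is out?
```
3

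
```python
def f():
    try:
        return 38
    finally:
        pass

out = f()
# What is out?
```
38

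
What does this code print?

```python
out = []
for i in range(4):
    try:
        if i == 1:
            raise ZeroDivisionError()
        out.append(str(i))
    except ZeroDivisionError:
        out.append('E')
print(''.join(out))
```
0E23

Exception on i=1 caught, loop continues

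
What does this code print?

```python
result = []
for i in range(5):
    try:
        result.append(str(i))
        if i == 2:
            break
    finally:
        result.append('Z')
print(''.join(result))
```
0Z1Z2Z

finally runs even when breaking out of loop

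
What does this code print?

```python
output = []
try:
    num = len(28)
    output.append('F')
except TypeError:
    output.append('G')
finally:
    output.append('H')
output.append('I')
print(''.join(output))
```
GHI

finally always runs, even after exception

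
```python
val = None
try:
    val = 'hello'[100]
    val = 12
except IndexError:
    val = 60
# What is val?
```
60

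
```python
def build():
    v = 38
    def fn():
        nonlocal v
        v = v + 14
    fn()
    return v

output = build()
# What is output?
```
52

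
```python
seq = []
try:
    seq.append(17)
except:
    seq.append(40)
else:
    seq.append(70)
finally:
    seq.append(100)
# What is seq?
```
[17, 70, 100]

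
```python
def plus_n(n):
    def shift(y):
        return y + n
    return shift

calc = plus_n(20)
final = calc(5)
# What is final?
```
25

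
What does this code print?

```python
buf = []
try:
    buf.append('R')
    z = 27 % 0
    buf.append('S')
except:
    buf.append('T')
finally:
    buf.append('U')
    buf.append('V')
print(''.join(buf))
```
RTUV

Code before exception runs, then except, then all of finally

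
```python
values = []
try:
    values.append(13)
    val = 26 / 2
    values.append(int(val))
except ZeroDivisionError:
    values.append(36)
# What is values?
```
[13, 13]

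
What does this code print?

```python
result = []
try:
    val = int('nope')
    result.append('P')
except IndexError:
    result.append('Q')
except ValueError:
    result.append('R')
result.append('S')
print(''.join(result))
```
RS

ValueError is caught by its specific handler, not IndexError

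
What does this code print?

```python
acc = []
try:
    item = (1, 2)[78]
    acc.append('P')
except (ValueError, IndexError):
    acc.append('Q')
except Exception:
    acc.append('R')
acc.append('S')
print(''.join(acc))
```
QS

IndexError matches tuple containing it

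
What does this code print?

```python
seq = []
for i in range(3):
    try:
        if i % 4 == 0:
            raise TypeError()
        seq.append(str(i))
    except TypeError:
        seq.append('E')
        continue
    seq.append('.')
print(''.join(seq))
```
E1.2.

continue in except skips rest of loop body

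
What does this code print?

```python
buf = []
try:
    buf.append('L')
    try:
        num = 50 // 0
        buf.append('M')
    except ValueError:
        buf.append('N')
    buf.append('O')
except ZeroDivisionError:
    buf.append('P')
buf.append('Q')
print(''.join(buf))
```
LPQ

Inner handler doesn't match, propagates to outer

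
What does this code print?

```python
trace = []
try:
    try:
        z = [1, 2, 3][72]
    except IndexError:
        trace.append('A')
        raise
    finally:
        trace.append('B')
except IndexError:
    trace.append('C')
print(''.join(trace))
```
ABC

finally runs before re-raised exception propagates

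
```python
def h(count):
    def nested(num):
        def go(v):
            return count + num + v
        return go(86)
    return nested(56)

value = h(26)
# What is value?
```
168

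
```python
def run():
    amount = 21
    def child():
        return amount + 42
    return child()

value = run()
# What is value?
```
63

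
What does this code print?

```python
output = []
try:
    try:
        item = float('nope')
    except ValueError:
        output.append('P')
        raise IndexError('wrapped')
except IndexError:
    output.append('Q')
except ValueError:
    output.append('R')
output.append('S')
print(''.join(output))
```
PQS

IndexError raised and caught, original ValueError not re-raised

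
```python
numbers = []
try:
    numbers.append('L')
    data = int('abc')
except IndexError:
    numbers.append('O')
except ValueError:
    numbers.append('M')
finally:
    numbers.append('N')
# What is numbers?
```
['L', 'M', 'N']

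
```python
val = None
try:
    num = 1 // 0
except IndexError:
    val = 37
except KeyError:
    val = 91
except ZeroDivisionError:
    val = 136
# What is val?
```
136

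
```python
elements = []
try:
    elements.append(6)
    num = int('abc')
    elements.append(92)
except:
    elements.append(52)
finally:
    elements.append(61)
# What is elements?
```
[6, 52, 61]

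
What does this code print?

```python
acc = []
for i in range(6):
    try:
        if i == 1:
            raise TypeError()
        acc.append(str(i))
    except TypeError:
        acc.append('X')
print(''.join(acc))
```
0X2345

Exception on i=1 caught, loop continues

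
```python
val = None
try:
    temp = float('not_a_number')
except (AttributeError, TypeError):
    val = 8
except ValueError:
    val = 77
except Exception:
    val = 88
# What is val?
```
77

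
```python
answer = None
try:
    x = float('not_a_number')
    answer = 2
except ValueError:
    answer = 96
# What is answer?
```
96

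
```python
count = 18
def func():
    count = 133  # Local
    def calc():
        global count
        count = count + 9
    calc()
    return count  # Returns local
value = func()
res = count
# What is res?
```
27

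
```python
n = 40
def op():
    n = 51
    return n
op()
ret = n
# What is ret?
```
40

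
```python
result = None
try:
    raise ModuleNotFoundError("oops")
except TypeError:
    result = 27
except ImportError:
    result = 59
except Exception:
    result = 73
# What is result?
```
59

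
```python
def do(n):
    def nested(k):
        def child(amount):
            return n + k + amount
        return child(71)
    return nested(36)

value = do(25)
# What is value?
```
132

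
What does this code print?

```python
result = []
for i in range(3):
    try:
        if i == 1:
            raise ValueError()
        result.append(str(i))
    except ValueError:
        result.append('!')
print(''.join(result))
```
0!2

Exception on i=1 caught, loop continues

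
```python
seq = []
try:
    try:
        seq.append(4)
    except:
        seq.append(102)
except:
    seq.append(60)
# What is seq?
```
[4]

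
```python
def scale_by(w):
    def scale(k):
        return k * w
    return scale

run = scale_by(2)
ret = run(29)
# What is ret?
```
58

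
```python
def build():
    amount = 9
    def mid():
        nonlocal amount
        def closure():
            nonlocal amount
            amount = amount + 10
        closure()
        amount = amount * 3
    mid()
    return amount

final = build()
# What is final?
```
57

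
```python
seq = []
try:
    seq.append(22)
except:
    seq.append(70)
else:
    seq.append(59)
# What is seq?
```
[22, 59]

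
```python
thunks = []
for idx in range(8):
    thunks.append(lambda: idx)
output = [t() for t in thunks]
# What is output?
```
[7, 7, 7, 7, 7, 7, 7, 7]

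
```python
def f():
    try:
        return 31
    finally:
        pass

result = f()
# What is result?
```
31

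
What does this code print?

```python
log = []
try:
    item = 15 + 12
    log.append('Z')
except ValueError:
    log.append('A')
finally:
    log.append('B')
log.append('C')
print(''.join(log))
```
ZBC

finally runs after normal execution too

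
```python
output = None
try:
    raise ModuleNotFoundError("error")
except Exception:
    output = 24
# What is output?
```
24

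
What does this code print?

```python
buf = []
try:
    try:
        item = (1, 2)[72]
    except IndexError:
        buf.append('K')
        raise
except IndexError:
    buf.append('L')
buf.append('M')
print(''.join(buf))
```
KLM

raise without argument re-raises current exception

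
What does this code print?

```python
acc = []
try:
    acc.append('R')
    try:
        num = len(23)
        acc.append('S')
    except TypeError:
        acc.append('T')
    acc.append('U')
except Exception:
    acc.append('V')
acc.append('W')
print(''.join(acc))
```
RTUW

Inner exception caught by inner handler, outer continues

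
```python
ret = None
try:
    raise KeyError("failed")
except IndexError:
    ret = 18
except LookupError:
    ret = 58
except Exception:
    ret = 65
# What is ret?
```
58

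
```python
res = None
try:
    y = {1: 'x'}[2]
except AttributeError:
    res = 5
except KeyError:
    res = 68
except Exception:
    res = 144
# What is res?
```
68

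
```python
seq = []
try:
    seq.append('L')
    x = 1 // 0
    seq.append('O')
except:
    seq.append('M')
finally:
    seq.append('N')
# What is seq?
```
['L', 'M', 'N']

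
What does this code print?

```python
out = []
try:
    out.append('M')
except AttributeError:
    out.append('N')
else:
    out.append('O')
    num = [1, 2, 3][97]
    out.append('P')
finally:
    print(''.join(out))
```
MO

Try succeeds, else appends 'O', IndexError in else is uncaught, finally prints before exception propagates ('P' never appended)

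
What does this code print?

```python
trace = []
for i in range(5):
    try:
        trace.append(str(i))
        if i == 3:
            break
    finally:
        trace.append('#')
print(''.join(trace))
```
0#1#2#3#

finally runs even when breaking out of loop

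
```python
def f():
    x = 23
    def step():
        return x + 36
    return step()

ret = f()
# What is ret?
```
59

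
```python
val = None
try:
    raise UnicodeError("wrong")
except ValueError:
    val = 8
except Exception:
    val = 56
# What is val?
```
8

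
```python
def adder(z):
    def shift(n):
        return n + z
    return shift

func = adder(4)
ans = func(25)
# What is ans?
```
29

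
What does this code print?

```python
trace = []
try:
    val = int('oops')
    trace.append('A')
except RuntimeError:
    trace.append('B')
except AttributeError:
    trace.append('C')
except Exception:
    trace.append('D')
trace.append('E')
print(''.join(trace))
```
DE

ValueError not specifically caught, falls to Exception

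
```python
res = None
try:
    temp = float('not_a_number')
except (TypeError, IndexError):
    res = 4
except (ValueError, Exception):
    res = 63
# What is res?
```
63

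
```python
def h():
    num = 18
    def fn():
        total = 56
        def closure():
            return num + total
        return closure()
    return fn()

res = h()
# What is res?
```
74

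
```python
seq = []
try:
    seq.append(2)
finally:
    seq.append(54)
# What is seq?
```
[2, 54]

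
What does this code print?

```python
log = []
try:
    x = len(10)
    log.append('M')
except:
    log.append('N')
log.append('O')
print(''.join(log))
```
NO

Exception raised in try, caught by bare except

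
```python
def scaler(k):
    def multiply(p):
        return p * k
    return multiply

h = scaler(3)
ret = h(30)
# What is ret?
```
90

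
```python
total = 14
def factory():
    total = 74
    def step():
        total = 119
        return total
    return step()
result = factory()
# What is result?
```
119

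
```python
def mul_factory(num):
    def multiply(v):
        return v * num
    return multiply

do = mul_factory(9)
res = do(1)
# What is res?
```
9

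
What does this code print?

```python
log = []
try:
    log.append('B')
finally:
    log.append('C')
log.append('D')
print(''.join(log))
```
BCD

try/finally without except, no exception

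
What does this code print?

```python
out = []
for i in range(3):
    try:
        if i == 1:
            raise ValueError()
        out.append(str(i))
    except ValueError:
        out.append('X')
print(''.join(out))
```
0X2

Exception on i=1 caught, loop continues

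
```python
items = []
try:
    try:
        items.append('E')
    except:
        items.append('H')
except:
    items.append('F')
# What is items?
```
['E']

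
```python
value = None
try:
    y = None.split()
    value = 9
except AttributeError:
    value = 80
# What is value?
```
80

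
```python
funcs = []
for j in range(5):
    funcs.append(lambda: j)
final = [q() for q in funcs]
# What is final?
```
[4, 4, 4, 4, 4]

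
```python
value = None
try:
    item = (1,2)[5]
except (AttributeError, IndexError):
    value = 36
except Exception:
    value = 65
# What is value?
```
36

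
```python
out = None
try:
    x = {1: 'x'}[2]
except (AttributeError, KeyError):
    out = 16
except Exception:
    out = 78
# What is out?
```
16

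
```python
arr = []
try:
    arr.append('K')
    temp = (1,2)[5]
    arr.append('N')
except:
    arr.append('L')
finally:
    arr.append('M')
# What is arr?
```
['K', 'L', 'M']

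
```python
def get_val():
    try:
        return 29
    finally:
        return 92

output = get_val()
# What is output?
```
92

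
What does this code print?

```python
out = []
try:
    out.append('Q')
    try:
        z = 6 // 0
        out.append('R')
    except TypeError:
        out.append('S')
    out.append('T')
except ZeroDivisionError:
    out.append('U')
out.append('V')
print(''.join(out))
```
QUV

Inner handler doesn't match, propagates to outer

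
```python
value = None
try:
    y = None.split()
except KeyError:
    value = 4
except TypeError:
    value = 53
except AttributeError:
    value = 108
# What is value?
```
108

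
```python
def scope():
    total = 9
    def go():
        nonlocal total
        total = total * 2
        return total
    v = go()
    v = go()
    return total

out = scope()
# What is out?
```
36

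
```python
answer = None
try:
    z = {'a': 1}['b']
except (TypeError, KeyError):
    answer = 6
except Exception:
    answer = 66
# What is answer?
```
6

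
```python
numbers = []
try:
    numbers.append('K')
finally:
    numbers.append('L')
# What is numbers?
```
['K', 'L']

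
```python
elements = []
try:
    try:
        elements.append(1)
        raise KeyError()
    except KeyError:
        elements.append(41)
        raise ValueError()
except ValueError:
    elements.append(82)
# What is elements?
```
[1, 41, 82]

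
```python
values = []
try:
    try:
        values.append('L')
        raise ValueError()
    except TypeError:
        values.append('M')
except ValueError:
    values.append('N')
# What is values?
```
['L', 'N']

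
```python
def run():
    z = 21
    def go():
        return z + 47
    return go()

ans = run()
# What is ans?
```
68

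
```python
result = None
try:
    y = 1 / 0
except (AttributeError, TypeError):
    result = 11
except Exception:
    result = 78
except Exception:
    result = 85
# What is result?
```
78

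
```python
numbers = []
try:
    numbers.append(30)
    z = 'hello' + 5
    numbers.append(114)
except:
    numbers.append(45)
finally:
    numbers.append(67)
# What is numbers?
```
[30, 45, 67]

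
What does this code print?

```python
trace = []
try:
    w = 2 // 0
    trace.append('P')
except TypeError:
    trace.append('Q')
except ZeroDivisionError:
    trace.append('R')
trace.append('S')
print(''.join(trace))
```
RS

ZeroDivisionError is caught by its specific handler, not TypeError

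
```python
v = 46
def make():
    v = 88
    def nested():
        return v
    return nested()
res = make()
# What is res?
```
88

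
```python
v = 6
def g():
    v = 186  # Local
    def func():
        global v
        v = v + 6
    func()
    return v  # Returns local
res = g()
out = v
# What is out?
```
12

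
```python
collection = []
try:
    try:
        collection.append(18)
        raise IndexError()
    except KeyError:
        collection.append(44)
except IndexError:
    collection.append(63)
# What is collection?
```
[18, 63]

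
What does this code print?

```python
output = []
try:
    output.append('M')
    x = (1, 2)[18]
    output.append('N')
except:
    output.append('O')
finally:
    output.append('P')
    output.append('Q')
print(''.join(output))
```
MOPQ

Code before exception runs, then except, then all of finally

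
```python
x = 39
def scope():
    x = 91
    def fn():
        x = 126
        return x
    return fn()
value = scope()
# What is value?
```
126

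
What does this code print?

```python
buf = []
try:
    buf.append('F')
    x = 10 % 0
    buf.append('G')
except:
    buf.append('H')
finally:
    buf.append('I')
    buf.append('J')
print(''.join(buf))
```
FHIJ

Code before exception runs, then except, then all of finally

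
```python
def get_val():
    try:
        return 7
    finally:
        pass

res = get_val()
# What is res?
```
7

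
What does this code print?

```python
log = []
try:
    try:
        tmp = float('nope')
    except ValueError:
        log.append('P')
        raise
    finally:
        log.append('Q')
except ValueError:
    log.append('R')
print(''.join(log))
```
PQR

finally runs before re-raised exception propagates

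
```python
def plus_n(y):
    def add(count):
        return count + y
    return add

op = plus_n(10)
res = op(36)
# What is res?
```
46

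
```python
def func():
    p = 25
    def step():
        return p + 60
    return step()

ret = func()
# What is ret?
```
85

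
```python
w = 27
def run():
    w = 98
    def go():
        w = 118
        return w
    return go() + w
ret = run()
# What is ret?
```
216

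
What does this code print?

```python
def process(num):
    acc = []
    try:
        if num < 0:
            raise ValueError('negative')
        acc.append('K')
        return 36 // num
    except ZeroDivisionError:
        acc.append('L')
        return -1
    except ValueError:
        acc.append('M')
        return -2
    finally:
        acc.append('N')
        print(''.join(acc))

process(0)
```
KLN

num=0 causes ZeroDivisionError, caught, finally prints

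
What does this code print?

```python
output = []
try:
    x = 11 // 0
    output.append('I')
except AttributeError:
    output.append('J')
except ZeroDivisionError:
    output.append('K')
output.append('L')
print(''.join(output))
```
KL

ZeroDivisionError is caught by its specific handler, not AttributeError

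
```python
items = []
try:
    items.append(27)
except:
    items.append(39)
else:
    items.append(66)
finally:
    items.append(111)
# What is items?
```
[27, 66, 111]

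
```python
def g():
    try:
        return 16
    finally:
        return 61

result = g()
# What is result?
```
61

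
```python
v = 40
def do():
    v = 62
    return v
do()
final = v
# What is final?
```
40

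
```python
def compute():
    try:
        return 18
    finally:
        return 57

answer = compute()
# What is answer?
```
57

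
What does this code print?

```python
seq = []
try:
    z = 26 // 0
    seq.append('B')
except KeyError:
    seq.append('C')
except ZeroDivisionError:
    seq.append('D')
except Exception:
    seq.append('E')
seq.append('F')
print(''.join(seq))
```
DF

ZeroDivisionError matches before generic Exception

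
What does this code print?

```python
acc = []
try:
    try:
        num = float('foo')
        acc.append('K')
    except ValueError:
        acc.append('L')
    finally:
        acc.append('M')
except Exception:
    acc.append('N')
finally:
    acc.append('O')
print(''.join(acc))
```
LMO

Both finally blocks run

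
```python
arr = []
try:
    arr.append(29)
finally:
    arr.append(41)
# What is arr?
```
[29, 41]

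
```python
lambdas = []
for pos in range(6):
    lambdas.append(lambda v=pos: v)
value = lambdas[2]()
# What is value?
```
2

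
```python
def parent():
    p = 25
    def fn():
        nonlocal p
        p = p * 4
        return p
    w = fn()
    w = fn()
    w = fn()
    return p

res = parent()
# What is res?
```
1600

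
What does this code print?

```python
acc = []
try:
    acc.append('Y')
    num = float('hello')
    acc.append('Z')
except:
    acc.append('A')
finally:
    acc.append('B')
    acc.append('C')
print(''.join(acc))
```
YABC

Code before exception runs, then except, then all of finally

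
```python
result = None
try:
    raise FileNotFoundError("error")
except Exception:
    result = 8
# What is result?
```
8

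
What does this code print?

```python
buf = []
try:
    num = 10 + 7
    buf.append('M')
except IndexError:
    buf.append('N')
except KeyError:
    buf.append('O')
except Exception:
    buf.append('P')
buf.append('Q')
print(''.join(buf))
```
MQ

No exception, try block completes normally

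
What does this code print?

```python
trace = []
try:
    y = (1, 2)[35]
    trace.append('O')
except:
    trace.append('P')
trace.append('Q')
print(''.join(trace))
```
PQ

Exception raised in try, caught by bare except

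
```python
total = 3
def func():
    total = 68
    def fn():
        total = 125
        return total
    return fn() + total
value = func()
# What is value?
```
193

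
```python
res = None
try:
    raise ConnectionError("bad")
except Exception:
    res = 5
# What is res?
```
5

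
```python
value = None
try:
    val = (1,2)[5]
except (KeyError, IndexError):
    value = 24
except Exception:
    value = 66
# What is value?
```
24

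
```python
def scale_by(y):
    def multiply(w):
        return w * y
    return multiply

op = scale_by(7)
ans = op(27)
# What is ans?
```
189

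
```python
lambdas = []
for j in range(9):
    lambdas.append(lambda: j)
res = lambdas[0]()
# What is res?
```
8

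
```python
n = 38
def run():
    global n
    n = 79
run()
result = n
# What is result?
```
79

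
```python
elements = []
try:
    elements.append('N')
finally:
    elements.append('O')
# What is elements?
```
['N', 'O']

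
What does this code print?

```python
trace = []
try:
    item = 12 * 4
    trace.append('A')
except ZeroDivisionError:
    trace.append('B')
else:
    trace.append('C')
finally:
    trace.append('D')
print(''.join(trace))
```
ACD

else runs before finally when no exception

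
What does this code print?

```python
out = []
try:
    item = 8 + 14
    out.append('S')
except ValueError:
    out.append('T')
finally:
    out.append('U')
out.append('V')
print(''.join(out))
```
SUV

finally runs after normal execution too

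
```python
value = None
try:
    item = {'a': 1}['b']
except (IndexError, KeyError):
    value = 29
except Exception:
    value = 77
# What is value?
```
29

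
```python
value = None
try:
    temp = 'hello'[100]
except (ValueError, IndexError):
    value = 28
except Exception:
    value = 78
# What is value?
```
28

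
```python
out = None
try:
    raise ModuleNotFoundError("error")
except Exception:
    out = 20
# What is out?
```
20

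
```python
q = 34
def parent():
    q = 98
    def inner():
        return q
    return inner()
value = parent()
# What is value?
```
98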